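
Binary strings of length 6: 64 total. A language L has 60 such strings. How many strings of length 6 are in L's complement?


Alphabet: {0,1}
String length: 6
Total strings of length 6 = 2^6 = 64
Strings in L = 60
Complement = total - |L|
= 64 - 60
= 4

4


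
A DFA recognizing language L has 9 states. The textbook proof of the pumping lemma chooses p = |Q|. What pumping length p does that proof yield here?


Pumping lemma for regular languages (standard proof):
Take p = |Q|, the number of DFA states.
Any string of length >= |Q| passes through |Q|+1 states while reading its first |Q| symbols,
so by pigeonhole some state repeats, giving the loop that can be pumped.
Here |Q| = 9
Therefore the proof uses p = 9

9


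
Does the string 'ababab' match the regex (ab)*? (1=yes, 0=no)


Pattern: (ab)*
String: 'ababab'
Pattern requires: zero or more repetitions of 'ab'
Pairs: ['ab', 'ab', 'ab']
All pairs are 'ab'? Yes
Result: 1

1


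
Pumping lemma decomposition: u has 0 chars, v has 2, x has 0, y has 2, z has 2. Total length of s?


|s| = |u| + |v| + |x| + |y| + |z|
= 0 + 2 + 0 + 2 + 2
= 2 + 0 + 4
= 2 + 4
= 6

6


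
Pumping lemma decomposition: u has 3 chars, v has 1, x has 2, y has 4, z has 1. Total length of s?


|s| = |u| + |v| + |x| + |y| + |z|
= 3 + 1 + 2 + 4 + 1
= 4 + 2 + 5
= 6 + 5
= 11

11


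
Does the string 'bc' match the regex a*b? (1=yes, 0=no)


Pattern: a*b
String: 'bc'
Pattern requires: zero or more 'a's followed by exactly one 'b'
Found 0 leading 'a's
Remaining: 'bc'
Remaining is not 'b' -> no match
Result: 0

0


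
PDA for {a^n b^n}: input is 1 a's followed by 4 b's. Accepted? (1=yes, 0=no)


Language requires equal numbers of a's and b's
PDA pushes for each 'a', pops for each 'b'
Number of a's = 1
Number of b's = 4
1 != 4 -> Reject

0


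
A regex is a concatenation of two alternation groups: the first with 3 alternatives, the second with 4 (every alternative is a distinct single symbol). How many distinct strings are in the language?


First group: 3 alternatives
Second group: 4 alternatives
Concatenation: each choice from group 1 pairs with each from group 2
Total = 3 x 4 = 12

12


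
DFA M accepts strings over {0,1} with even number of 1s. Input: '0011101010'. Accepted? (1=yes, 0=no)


DFA has 2 states: q_even (start, accept=yes) and q_odd
Processing string '0011101010' character by character:
  Position 0: read '0', 1-count=0 -> q_even (no change)
  Position 1: read '0', 1-count=0 -> q_even (no change)
  Position 2: read '1', 1-count=1 -> q_odd
  Position 3: read '1', 1-count=2 -> q_even
  Position 4: read '1', 1-count=3 -> q_odd
  Position 5: read '0', 1-count=3 -> q_odd (no change)
  Position 6: read '1', 1-count=4 -> q_even
  Position 7: read '0', 1-count=4 -> q_even (no change)
  Position 8: read '1', 1-count=5 -> q_odd
  Position 9: read '0', 1-count=5 -> q_odd (no change)
Final state: q_odd, total 1s = 5 (odd); the DFA requires an even count -> reject

0


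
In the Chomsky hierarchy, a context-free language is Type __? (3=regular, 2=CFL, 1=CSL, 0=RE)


Chomsky hierarchy levels:
  Type 3: Regular (DFA/NFA/regex)
  Type 2: Context-free (PDA)
  Type 1: Context-sensitive
  Type 0: Recursively enumerable (TM)
'context-free' corresponds to Type 2

2


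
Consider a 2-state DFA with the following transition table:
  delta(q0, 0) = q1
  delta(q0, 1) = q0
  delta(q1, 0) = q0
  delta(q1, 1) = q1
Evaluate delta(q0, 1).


Looking up transition function:
delta(q0, 1) in the table
Row: q0, Column: 1
Result: q0

q0


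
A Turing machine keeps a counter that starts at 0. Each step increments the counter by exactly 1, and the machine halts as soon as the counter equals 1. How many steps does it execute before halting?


Counter starts at 0. Counting sequence:
  Step 1: counter = 1
Counter reached 1 -> halt
Total steps = 1

1


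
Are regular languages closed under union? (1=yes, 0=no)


Regular languages are closed under all standard operations:
- Union: Yes (product construction)
- Intersection: Yes (product construction)
- Complement: Yes (swap accept/reject)
- Concatenation: Yes (NFA construction)
Operation: union -> Closed

1


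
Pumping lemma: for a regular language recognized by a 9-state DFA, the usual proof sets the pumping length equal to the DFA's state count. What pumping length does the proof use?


Pumping lemma for regular languages (standard proof):
Take p = |Q|, the number of DFA states.
Any string of length >= |Q| passes through |Q|+1 states while reading its first |Q| symbols,
so by pigeonhole some state repeats, giving the loop that can be pumped.
Here |Q| = 9
Therefore the proof uses p = 9

9


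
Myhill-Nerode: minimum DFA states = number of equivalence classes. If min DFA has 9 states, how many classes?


Myhill-Nerode theorem:
Number of equivalence classes = number of states in minimal DFA
Minimal DFA states = 9
Therefore equivalence classes = 9

9


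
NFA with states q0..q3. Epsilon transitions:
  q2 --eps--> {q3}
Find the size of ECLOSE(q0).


Starting from q0
Initialize closure = {q0}
q0 has no outgoing epsilon transitions -> nothing to add
Final closure: {q0}
Size = 1

1


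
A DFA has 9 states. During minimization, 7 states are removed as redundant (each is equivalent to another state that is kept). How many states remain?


Original DFA: 9 states
Redundant states removed: 7
Minimized states = original - removed
= 9 - 7
= 2

2


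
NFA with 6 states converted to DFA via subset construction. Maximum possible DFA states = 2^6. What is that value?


NFA has 6 states
Subset construction: each DFA state = subset of NFA states
Maximum subsets = 2^6
2^6 = 64

64


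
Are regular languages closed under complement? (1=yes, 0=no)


Regular languages are closed under:
- Union (DFA product construction)
- Intersection (DFA product construction)
- Complement (swap accept/reject states)
- Concatenation (NFA construction)
- Kleene star (NFA construction)
complement is in this list
Therefore: closed

1


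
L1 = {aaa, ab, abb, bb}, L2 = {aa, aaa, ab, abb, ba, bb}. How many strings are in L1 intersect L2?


L1 = {aaa, ab, abb, bb}
L2 = {aa, aaa, ab, abb, ba, bb}
Checking each string in L1 against L2:
  'aaa': in L2? Yes
  'ab': in L2? Yes
  'abb': in L2? Yes
  'bb': in L2? Yes
Intersection = {aaa, ab, abb, bb}
|L1 ∩ L2| = 4

4


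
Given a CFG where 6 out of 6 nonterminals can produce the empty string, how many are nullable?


Nonterminals: {S, A, B, C, D, E}
A nonterminal is nullable if it can derive epsilon
Counting nullable nonterminals: 6
Total nullable = 6

6


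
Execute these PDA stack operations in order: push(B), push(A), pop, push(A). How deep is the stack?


Tracing stack operations:
  push(B) -> stack = [B], depth=1
  push(A) -> stack = [B,A], depth=2
  pop -> removed A, stack = [B], depth=1
  push(A) -> stack = [B,A], depth=2
Final depth = 2

2


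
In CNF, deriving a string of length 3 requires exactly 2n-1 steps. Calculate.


Chomsky Normal Form derivation:
String length n = 3
Each step either:
  - Splits a nonterminal into two (n-1 such steps)
  - Converts a nonterminal to terminal (n such steps)
Total = (n-1) + n = 2n - 1
= 2(3) - 1
= 6 - 1
= 5

5


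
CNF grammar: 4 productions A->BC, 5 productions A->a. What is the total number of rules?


CNF allows two rule forms:
  A -> BC (binary): 4 rules
  A -> a (terminal): 5 rules
Total = 4 + 5 = 9

9


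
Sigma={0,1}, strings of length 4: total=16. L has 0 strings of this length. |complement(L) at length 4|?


Alphabet: {0,1}
String length: 4
Total strings of length 4 = 2^4 = 16
Strings in L = 0
Complement = total - |L|
= 16 - 0
= 16

16


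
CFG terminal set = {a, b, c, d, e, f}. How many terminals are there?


Terminal symbols: a, b, c, d, e, f
Counting each: a (#1), b (#2), c (#3), d (#4), e (#5), f (#6)
Total = 6

6


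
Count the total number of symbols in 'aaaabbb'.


String: 'aaaabbb'
Counting characters:
  'a' appears 4 time(s)
  'b' appears 3 time(s)
Total length = 4 + 3 = 7

7


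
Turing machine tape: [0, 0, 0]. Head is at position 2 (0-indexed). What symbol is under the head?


Tape: [0, 0, 0]
Positions: 0 1 2
Values:    0 0 0
Head at position 2
tape[2] = 0

0


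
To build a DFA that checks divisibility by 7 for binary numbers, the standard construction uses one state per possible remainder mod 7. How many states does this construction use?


Divisibility by 7 is tracked via the remainder mod 7: 0, 1, ..., 6
The construction assigns one state to each remainder
Number of remainders = 7

7


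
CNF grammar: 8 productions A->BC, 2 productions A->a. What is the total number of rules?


CNF allows two rule forms:
  A -> BC (binary): 8 rules
  A -> a (terminal): 2 rules
Total = 8 + 2 = 10

10


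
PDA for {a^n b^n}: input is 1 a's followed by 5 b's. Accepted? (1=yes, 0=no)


Language requires equal numbers of a's and b's
PDA pushes for each 'a', pops for each 'b'
Number of a's = 1
Number of b's = 5
1 != 5 -> Reject

0


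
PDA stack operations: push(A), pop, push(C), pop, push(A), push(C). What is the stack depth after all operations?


Tracing stack operations:
  push(A) -> stack = [A], depth=1
  pop -> removed A, stack = [], depth=0
  push(C) -> stack = [C], depth=1
  pop -> removed C, stack = [], depth=0
  push(A) -> stack = [A], depth=1
  push(C) -> stack = [A,C], depth=2
Final depth = 2

2


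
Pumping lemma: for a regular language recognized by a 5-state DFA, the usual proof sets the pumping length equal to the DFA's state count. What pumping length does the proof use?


Pumping lemma for regular languages (standard proof):
Take p = |Q|, the number of DFA states.
Any string of length >= |Q| passes through |Q|+1 states while reading its first |Q| symbols,
so by pigeonhole some state repeats, giving the loop that can be pumped.
Here |Q| = 5
Therefore the proof uses p = 5

5


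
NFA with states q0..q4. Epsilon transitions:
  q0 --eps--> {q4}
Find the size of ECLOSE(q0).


Starting from q0
Initialize closure = {q0}
Follow epsilon from q0 -> add q4
Final closure: {q0, q4}
Size = 2

2


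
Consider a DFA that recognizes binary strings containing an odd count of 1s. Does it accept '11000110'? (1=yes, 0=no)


DFA has 2 states: q_even (start, accept=no) and q_odd
Processing string '11000110' character by character:
  Position 0: read '1', 1-count=1 -> q_odd
  Position 1: read '1', 1-count=2 -> q_even
  Position 2: read '0', 1-count=2 -> q_even (no change)
  Position 3: read '0', 1-count=2 -> q_even (no change)
  Position 4: read '0', 1-count=2 -> q_even (no change)
  Position 5: read '1', 1-count=3 -> q_odd
  Position 6: read '1', 1-count=4 -> q_even
  Position 7: read '0', 1-count=4 -> q_even (no change)
Final state: q_even, total 1s = 4 (even); the DFA requires an odd count -> reject

0


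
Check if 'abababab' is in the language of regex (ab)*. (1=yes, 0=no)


Pattern: (ab)*
String: 'abababab'
Pattern requires: zero or more repetitions of 'ab'
Pairs: ['ab', 'ab', 'ab', 'ab']
All pairs are 'ab'? Yes
Result: 1

1


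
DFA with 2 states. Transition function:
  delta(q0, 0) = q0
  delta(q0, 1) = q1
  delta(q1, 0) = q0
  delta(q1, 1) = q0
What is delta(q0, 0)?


Looking up transition function:
delta(q0, 0) in the table
Row: q0, Column: 0
Result: q0

q0


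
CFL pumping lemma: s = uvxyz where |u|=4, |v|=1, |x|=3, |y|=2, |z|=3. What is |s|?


|s| = |u| + |v| + |x| + |y| + |z|
= 4 + 1 + 3 + 2 + 3
= 5 + 3 + 5
= 8 + 5
= 13

13


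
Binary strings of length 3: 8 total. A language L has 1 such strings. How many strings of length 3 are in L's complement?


Alphabet: {0,1}
String length: 3
Total strings of length 3 = 2^3 = 8
Strings in L = 1
Complement = total - |L|
= 8 - 1
= 7

7


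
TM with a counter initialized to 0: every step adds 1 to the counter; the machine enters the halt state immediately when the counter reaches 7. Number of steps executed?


Counter starts at 0. Counting sequence:
  Step 1: counter = 1
  Step 2: counter = 2
  Step 3: counter = 3
  Step 4: counter = 4
  Step 5: counter = 5
  Step 6: counter = 6
  Step 7: counter = 7
Counter reached 7 -> halt
Total steps = 7

7


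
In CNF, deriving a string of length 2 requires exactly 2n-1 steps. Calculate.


Chomsky Normal Form derivation:
String length n = 2
Each step either:
  - Splits a nonterminal into two (n-1 such steps)
  - Converts a nonterminal to terminal (n such steps)
Total = (n-1) + n = 2n - 1
= 2(2) - 1
= 4 - 1
= 3

3


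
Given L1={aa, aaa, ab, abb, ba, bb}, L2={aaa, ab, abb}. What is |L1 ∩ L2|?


L1 = {aa, aaa, ab, abb, ba, bb}
L2 = {aaa, ab, abb}
Checking each string in L1 against L2:
  'aa': in L2? No
  'aaa': in L2? Yes
  'ab': in L2? Yes
  'abb': in L2? Yes
  'ba': in L2? No
  'bb': in L2? No
Intersection = {aaa, ab, abb}
|L1 ∩ L2| = 3

3


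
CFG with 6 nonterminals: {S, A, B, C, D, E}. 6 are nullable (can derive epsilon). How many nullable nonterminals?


Nonterminals: {S, A, B, C, D, E}
A nonterminal is nullable if it can derive epsilon
Counting nullable nonterminals: 6
Total nullable = 6

6


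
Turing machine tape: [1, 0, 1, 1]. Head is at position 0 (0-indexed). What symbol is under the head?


Tape: [1, 0, 1, 1]
Positions: 0 1 2 3
Values:    1 0 1 1
Head at position 0
tape[0] = 1

1


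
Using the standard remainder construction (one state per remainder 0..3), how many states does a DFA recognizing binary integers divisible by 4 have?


Divisibility by 4 is tracked via the remainder mod 4: 0, 1, ..., 3
The construction assigns one state to each remainder
Number of remainders = 4

4


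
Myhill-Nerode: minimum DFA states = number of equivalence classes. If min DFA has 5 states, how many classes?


Myhill-Nerode theorem:
Number of equivalence classes = number of states in minimal DFA
Minimal DFA states = 5
Therefore equivalence classes = 5

5


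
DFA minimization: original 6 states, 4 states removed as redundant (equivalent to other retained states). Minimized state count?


Original DFA: 6 states
Redundant states removed: 4
Minimized states = original - removed
= 6 - 4
= 2

2


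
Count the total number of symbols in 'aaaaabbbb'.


String: 'aaaaabbbb'
Counting characters:
  'a' appears 5 time(s)
  'b' appears 4 time(s)
Total length = 5 + 4 = 9

9


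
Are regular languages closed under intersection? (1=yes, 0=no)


Regular languages are closed under all standard operations:
- Union: Yes (product construction)
- Intersection: Yes (product construction)
- Complement: Yes (swap accept/reject)
- Concatenation: Yes (NFA construction)
Operation: intersection -> Closed

1


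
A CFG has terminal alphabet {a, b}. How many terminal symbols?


Terminal symbols: a, b
Counting each: a (#1), b (#2)
Total = 2

2


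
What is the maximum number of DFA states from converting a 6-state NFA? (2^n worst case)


NFA has 6 states
Subset construction: each DFA state = subset of NFA states
Maximum subsets = 2^6
2^6 = 64

64


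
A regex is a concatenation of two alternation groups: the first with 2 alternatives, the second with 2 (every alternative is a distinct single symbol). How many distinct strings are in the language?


First group: 2 alternatives
Second group: 2 alternatives
Concatenation: each choice from group 1 pairs with each from group 2
Total = 2 x 2 = 4

4


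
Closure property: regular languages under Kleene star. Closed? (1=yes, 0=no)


Regular languages are closed under:
- Union (DFA product construction)
- Intersection (DFA product construction)
- Complement (swap accept/reject states)
- Concatenation (NFA construction)
- Kleene star (NFA construction)
Kleene star is in this list
Therefore: closed

1


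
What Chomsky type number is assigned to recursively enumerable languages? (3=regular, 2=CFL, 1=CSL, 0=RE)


Chomsky hierarchy levels:
  Type 3: Regular (DFA/NFA/regex)
  Type 2: Context-free (PDA)
  Type 1: Context-sensitive
  Type 0: Recursively enumerable (TM)
'recursively enumerable' corresponds to Type 0

0


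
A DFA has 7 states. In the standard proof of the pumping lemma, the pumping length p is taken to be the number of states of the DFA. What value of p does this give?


Pumping lemma for regular languages (standard proof):
Take p = |Q|, the number of DFA states.
Any string of length >= |Q| passes through |Q|+1 states while reading its first |Q| symbols,
so by pigeonhole some state repeats, giving the loop that can be pumped.
Here |Q| = 7
Therefore the proof uses p = 7

7


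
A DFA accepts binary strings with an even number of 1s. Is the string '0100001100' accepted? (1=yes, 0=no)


DFA has 2 states: q_even (start, accept=yes) and q_odd
Processing string '0100001100' character by character:
  Position 0: read '0', 1-count=0 -> q_even (no change)
  Position 1: read '1', 1-count=1 -> q_odd
  Position 2: read '0', 1-count=1 -> q_odd (no change)
  Position 3: read '0', 1-count=1 -> q_odd (no change)
  Position 4: read '0', 1-count=1 -> q_odd (no change)
  Position 5: read '0', 1-count=1 -> q_odd (no change)
  Position 6: read '1', 1-count=2 -> q_even
  Position 7: read '1', 1-count=3 -> q_odd
  Position 8: read '0', 1-count=3 -> q_odd (no change)
  Position 9: read '0', 1-count=3 -> q_odd (no change)
Final state: q_odd, total 1s = 3 (odd); the DFA requires an even count -> reject

0


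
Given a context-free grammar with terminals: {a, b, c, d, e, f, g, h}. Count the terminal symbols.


Terminal symbols: a, b, c, d, e, f, g, h
Counting each: a (#1), b (#2), c (#3), d (#4), e (#5), f (#6), g (#7), h (#8)
Total = 8

8


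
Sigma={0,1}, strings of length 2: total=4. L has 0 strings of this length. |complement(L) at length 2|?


Alphabet: {0,1}
String length: 2
Total strings of length 2 = 2^2 = 4
Strings in L = 0
Complement = total - |L|
= 4 - 0
= 4

4


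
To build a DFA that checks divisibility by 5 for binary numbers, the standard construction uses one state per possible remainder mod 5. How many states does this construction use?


Divisibility by 5 is tracked via the remainder mod 5: 0, 1, ..., 4
The construction assigns one state to each remainder
Number of remainders = 5

5


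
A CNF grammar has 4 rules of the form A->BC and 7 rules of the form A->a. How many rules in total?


CNF allows two rule forms:
  A -> BC (binary): 4 rules
  A -> a (terminal): 7 rules
Total = 4 + 7 = 11

11


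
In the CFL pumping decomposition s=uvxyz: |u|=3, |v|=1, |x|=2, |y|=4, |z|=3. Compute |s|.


|s| = |u| + |v| + |x| + |y| + |z|
= 3 + 1 + 2 + 4 + 3
= 4 + 2 + 7
= 6 + 7
= 13

13


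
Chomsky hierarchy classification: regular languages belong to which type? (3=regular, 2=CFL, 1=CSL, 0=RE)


Chomsky hierarchy levels:
  Type 3: Regular (DFA/NFA/regex)
  Type 2: Context-free (PDA)
  Type 1: Context-sensitive
  Type 0: Recursively enumerable (TM)
'regular' corresponds to Type 3

3


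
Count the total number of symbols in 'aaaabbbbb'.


String: 'aaaabbbbb'
Counting characters:
  'a' appears 4 time(s)
  'b' appears 5 time(s)
Total length = 4 + 5 = 9

9


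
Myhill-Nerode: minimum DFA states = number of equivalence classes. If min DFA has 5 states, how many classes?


Myhill-Nerode theorem:
Number of equivalence classes = number of states in minimal DFA
Minimal DFA states = 5
Therefore equivalence classes = 5

5


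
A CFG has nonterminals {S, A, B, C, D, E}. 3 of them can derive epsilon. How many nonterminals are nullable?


Nonterminals: {S, A, B, C, D, E}
A nonterminal is nullable if it can derive epsilon
Counting nullable nonterminals: 3
Total nullable = 3

3


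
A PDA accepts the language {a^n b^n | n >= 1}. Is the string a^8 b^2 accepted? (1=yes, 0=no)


Language requires equal numbers of a's and b's
PDA pushes for each 'a', pops for each 'b'
Number of a's = 8
Number of b's = 2
8 != 2 -> Reject

0


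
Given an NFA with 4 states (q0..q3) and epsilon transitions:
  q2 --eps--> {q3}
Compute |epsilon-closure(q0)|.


Starting from q0
Initialize closure = {q0}
q0 has no outgoing epsilon transitions -> nothing to add
Final closure: {q0}
Size = 1

1


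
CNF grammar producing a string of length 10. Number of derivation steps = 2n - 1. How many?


Chomsky Normal Form derivation:
String length n = 10
Each step either:
  - Splits a nonterminal into two (n-1 such steps)
  - Converts a nonterminal to terminal (n such steps)
Total = (n-1) + n = 2n - 1
= 2(10) - 1
= 20 - 1
= 19

19


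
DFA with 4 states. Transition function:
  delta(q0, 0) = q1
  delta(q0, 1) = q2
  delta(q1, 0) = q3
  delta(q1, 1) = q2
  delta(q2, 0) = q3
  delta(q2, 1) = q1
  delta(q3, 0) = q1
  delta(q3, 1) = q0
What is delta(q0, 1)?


Looking up transition function:
delta(q0, 1) in the table
Row: q0, Column: 1
Result: q2

q2


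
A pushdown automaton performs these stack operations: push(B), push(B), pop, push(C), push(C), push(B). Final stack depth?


Tracing stack operations:
  push(B) -> stack = [B], depth=1
  push(B) -> stack = [B,B], depth=2
  pop -> removed B, stack = [B], depth=1
  push(C) -> stack = [B,C], depth=2
  push(C) -> stack = [B,C,C], depth=3
  push(B) -> stack = [B,C,C,B], depth=4
Final depth = 4

4


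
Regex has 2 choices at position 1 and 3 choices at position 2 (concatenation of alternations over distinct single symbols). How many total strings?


First group: 2 alternatives
Second group: 3 alternatives
Concatenation: each choice from group 1 pairs with each from group 2
Total = 2 x 3 = 6

6


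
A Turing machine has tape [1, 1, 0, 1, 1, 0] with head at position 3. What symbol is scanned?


Tape: [1, 1, 0, 1, 1, 0]
Positions: 0 1 2 3 4 5
Values:    1 1 0 1 1 0
Head at position 3
tape[3] = 1

1


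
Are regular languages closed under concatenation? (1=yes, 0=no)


Regular languages are closed under all standard operations:
- Union: Yes (product construction)
- Intersection: Yes (product construction)
- Complement: Yes (swap accept/reject)
- Concatenation: Yes (NFA construction)
Operation: concatenation -> Closed

1


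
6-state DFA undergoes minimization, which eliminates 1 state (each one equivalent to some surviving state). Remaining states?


Original DFA: 6 states
Redundant states removed: 1
Minimized states = original - removed
= 6 - 1
= 5

5


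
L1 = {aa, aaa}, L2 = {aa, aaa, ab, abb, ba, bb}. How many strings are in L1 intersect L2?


L1 = {aa, aaa}
L2 = {aa, aaa, ab, abb, ba, bb}
Checking each string in L1 against L2:
  'aa': in L2? Yes
  'aaa': in L2? Yes
Intersection = {aa, aaa}
|L1 ∩ L2| = 2

2


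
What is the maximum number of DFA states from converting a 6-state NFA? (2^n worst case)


NFA has 6 states
Subset construction: each DFA state = subset of NFA states
Maximum subsets = 2^6
2^6 = 64

64


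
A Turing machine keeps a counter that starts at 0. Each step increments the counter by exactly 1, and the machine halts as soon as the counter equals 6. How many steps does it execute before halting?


Counter starts at 0. Counting sequence:
  Step 1: counter = 1
  Step 2: counter = 2
  Step 3: counter = 3
  Step 4: counter = 4
  Step 5: counter = 5
  Step 6: counter = 6
Counter reached 6 -> halt
Total steps = 6

6


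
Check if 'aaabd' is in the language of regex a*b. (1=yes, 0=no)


Pattern: a*b
String: 'aaabd'
Pattern requires: zero or more 'a's followed by exactly one 'b'
Found 3 leading 'a's
Remaining: 'bd'
Remaining is not 'b' -> no match
Result: 0

0


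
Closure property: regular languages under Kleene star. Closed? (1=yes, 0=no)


Regular languages are closed under:
- Union (DFA product construction)
- Intersection (DFA product construction)
- Complement (swap accept/reject states)
- Concatenation (NFA construction)
- Kleene star (NFA construction)
Kleene star is in this list
Therefore: closed

1


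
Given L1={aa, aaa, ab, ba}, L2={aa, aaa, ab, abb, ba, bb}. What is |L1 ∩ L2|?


L1 = {aa, aaa, ab, ba}
L2 = {aa, aaa, ab, abb, ba, bb}
Checking each string in L1 against L2:
  'aa': in L2? Yes
  'aaa': in L2? Yes
  'ab': in L2? Yes
  'ba': in L2? Yes
Intersection = {aa, aaa, ab, ba}
|L1 ∩ L2| = 4

4


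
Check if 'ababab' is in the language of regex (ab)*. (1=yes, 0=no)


Pattern: (ab)*
String: 'ababab'
Pattern requires: zero or more repetitions of 'ab'
Pairs: ['ab', 'ab', 'ab']
All pairs are 'ab'? Yes
Result: 1

1


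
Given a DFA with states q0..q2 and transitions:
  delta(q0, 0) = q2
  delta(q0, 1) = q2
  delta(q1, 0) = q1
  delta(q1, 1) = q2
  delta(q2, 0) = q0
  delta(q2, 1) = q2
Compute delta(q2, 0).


Looking up transition function:
delta(q2, 0) in the table
Row: q2, Column: 0
Result: q0

q0


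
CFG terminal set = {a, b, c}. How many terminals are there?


Terminal symbols: a, b, c
Counting each: a (#1), b (#2), c (#3)
Total = 3

3


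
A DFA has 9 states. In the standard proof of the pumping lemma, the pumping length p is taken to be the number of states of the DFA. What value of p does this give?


Pumping lemma for regular languages (standard proof):
Take p = |Q|, the number of DFA states.
Any string of length >= |Q| passes through |Q|+1 states while reading its first |Q| symbols,
so by pigeonhole some state repeats, giving the loop that can be pumped.
Here |Q| = 9
Therefore the proof uses p = 9

9


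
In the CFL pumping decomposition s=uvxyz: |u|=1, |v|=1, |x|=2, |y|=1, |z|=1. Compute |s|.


|s| = |u| + |v| + |x| + |y| + |z|
= 1 + 1 + 2 + 1 + 1
= 2 + 2 + 2
= 4 + 2
= 6

6


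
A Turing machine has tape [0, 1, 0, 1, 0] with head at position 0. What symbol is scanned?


Tape: [0, 1, 0, 1, 0]
Positions: 0 1 2 3 4
Values:    0 1 0 1 0
Head at position 0
tape[0] = 0

0


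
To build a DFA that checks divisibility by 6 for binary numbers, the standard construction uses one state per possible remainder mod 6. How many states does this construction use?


Divisibility by 6 is tracked via the remainder mod 6: 0, 1, ..., 5
The construction assigns one state to each remainder
Number of remainders = 6

6


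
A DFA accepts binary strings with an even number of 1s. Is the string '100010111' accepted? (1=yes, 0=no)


DFA has 2 states: q_even (start, accept=yes) and q_odd
Processing string '100010111' character by character:
  Position 0: read '1', 1-count=1 -> q_odd
  Position 1: read '0', 1-count=1 -> q_odd (no change)
  Position 2: read '0', 1-count=1 -> q_odd (no change)
  Position 3: read '0', 1-count=1 -> q_odd (no change)
  Position 4: read '1', 1-count=2 -> q_even
  Position 5: read '0', 1-count=2 -> q_even (no change)
  Position 6: read '1', 1-count=3 -> q_odd
  Position 7: read '1', 1-count=4 -> q_even
  Position 8: read '1', 1-count=5 -> q_odd
Final state: q_odd, total 1s = 5 (odd); the DFA requires an even count -> reject

0


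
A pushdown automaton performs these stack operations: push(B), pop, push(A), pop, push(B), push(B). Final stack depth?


Tracing stack operations:
  push(B) -> stack = [B], depth=1
  pop -> removed B, stack = [], depth=0
  push(A) -> stack = [A], depth=1
  pop -> removed A, stack = [], depth=0
  push(B) -> stack = [B], depth=1
  push(B) -> stack = [B,B], depth=2
Final depth = 2

2


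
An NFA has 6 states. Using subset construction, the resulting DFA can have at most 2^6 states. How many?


NFA has 6 states
Subset construction: each DFA state = subset of NFA states
Maximum subsets = 2^6
2^6 = 64

64


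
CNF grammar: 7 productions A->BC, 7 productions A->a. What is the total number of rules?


CNF allows two rule forms:
  A -> BC (binary): 7 rules
  A -> a (terminal): 7 rules
Total = 7 + 7 = 14

14


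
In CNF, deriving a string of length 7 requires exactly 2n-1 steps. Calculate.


Chomsky Normal Form derivation:
String length n = 7
Each step either:
  - Splits a nonterminal into two (n-1 such steps)
  - Converts a nonterminal to terminal (n such steps)
Total = (n-1) + n = 2n - 1
= 2(7) - 1
= 14 - 1
= 13

13


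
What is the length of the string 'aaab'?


String: 'aaab'
Counting characters:
  'a' appears 3 time(s)
  'b' appears 1 time(s)
Total length = 3 + 1 = 4

4


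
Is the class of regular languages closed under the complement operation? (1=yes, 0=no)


Regular languages are closed under:
- Union (DFA product construction)
- Intersection (DFA product construction)
- Complement (swap accept/reject states)
- Concatenation (NFA construction)
- Kleene star (NFA construction)
complement is in this list
Therefore: closed

1


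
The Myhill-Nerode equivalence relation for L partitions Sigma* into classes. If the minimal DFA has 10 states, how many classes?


Myhill-Nerode theorem:
Number of equivalence classes = number of states in minimal DFA
Minimal DFA states = 10
Therefore equivalence classes = 10

10


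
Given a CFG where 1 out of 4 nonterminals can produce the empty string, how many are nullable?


Nonterminals: {S, A, B, C}
A nonterminal is nullable if it can derive epsilon
Counting nullable nonterminals: 1
Total nullable = 1

1


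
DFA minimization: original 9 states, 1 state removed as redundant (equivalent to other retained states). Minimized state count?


Original DFA: 9 states
Redundant states removed: 1
Minimized states = original - removed
= 9 - 1
= 8

8


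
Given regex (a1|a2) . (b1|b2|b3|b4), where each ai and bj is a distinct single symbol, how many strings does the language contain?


First group: 2 alternatives
Second group: 4 alternatives
Concatenation: each choice from group 1 pairs with each from group 2
Total = 2 x 4 = 8

8


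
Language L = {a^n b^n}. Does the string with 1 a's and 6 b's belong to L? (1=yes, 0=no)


Language requires equal numbers of a's and b's
PDA pushes for each 'a', pops for each 'b'
Number of a's = 1
Number of b's = 6
1 != 6 -> Reject

0


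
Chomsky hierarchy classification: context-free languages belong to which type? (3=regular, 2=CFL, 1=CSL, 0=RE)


Chomsky hierarchy levels:
  Type 3: Regular (DFA/NFA/regex)
  Type 2: Context-free (PDA)
  Type 1: Context-sensitive
  Type 0: Recursively enumerable (TM)
'context-free' corresponds to Type 2

2


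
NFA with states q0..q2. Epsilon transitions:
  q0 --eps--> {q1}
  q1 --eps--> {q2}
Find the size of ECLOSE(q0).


Starting from q0
Initialize closure = {q0}
Follow epsilon from q0 -> add q1
Follow epsilon from q1 -> add q2
Final closure: {q0, q1, q2}
Size = 3

3


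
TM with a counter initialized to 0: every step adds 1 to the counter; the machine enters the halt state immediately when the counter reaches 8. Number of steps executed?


Counter starts at 0. Counting sequence:
  Step 1: counter = 1
  Step 2: counter = 2
  Step 3: counter = 3
  Step 4: counter = 4
  Step 5: counter = 5
  Step 6: counter = 6
  Step 7: counter = 7
  Step 8: counter = 8
Counter reached 8 -> halt
Total steps = 8

8


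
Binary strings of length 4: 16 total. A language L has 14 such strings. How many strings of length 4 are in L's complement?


Alphabet: {0,1}
String length: 4
Total strings of length 4 = 2^4 = 16
Strings in L = 14
Complement = total - |L|
= 16 - 14
= 2

2


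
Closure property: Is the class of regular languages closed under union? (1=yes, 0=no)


Regular languages are closed under all standard operations:
- Union: Yes (product construction)
- Intersection: Yes (product construction)
- Complement: Yes (swap accept/reject)
- Concatenation: Yes (NFA construction)
Operation: union -> Closed

1


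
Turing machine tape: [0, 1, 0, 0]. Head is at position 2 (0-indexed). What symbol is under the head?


Tape: [0, 1, 0, 0]
Positions: 0 1 2 3
Values:    0 1 0 0
Head at position 2
tape[2] = 0

0


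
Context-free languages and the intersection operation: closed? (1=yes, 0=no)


CFL closure properties:
  Closed under: union, concatenation, Kleene star
  NOT closed under: intersection, complement
Operation 'intersection' is in not-closed list -> No (not closed)

0


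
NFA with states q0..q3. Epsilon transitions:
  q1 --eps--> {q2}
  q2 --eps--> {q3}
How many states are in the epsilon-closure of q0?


Starting from q0
Initialize closure = {q0}
q0 has no outgoing epsilon transitions -> nothing to add
Final closure: {q0}
Size = 1

1


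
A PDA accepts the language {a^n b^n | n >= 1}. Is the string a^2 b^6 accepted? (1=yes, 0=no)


Language requires equal numbers of a's and b's
PDA pushes for each 'a', pops for each 'b'
Number of a's = 2
Number of b's = 6
2 != 6 -> Reject

0


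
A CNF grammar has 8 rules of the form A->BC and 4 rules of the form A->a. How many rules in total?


CNF allows two rule forms:
  A -> BC (binary): 8 rules
  A -> a (terminal): 4 rules
Total = 8 + 4 = 12

12


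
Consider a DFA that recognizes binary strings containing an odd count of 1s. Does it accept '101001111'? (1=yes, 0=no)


DFA has 2 states: q_even (start, accept=no) and q_odd
Processing string '101001111' character by character:
  Position 0: read '1', 1-count=1 -> q_odd
  Position 1: read '0', 1-count=1 -> q_odd (no change)
  Position 2: read '1', 1-count=2 -> q_even
  Position 3: read '0', 1-count=2 -> q_even (no change)
  Position 4: read '0', 1-count=2 -> q_even (no change)
  Position 5: read '1', 1-count=3 -> q_odd
  Position 6: read '1', 1-count=4 -> q_even
  Position 7: read '1', 1-count=5 -> q_odd
  Position 8: read '1', 1-count=6 -> q_even
Final state: q_even, total 1s = 6 (even); the DFA requires an odd count -> reject

0


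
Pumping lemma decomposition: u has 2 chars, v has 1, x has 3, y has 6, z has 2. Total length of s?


|s| = |u| + |v| + |x| + |y| + |z|
= 2 + 1 + 3 + 6 + 2
= 3 + 3 + 8
= 6 + 8
= 14

14


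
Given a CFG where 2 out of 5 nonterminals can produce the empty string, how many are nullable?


Nonterminals: {S, A, B, C, D}
A nonterminal is nullable if it can derive epsilon
Counting nullable nonterminals: 2
Total nullable = 2

2


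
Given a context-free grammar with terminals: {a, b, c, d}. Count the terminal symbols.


Terminal symbols: a, b, c, d
Counting each: a (#1), b (#2), c (#3), d (#4)
Total = 4

4


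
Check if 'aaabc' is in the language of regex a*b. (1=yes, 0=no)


Pattern: a*b
String: 'aaabc'
Pattern requires: zero or more 'a's followed by exactly one 'b'
Found 3 leading 'a's
Remaining: 'bc'
Remaining is not 'b' -> no match
Result: 0

0


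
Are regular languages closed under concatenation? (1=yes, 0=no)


Regular languages are closed under:
- Union (DFA product construction)
- Intersection (DFA product construction)
- Complement (swap accept/reject states)
- Concatenation (NFA construction)
- Kleene star (NFA construction)
concatenation is in this list
Therefore: closed

1


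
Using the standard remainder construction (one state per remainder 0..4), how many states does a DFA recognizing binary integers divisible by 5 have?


Divisibility by 5 is tracked via the remainder mod 5: 0, 1, ..., 4
The construction assigns one state to each remainder
Number of remainders = 5

5


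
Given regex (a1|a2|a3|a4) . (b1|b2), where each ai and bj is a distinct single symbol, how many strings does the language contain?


First group: 4 alternatives
Second group: 2 alternatives
Concatenation: each choice from group 1 pairs with each from group 2
Total = 4 x 2 = 8

8


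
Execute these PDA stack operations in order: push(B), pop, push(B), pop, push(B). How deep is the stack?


Tracing stack operations:
  push(B) -> stack = [B], depth=1
  pop -> removed B, stack = [], depth=0
  push(B) -> stack = [B], depth=1
  pop -> removed B, stack = [], depth=0
  push(B) -> stack = [B], depth=1
Final depth = 1

1


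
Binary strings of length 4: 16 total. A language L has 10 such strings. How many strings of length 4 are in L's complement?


Alphabet: {0,1}
String length: 4
Total strings of length 4 = 2^4 = 16
Strings in L = 10
Complement = total - |L|
= 16 - 10
= 6

6


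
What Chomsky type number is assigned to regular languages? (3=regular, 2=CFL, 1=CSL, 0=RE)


Chomsky hierarchy levels:
  Type 3: Regular (DFA/NFA/regex)
  Type 2: Context-free (PDA)
  Type 1: Context-sensitive
  Type 0: Recursively enumerable (TM)
'regular' corresponds to Type 3

3


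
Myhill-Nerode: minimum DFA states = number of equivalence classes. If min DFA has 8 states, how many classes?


Myhill-Nerode theorem:
Number of equivalence classes = number of states in minimal DFA
Minimal DFA states = 8
Therefore equivalence classes = 8

8


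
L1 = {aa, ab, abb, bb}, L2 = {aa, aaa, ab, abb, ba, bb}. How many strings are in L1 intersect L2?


L1 = {aa, ab, abb, bb}
L2 = {aa, aaa, ab, abb, ba, bb}
Checking each string in L1 against L2:
  'aa': in L2? Yes
  'ab': in L2? Yes
  'abb': in L2? Yes
  'bb': in L2? Yes
Intersection = {aa, ab, abb, bb}
|L1 ∩ L2| = 4

4


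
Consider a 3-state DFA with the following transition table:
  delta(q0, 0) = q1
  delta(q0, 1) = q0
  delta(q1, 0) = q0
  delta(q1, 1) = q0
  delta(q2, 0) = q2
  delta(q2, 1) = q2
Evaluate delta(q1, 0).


Looking up transition function:
delta(q1, 0) in the table
Row: q1, Column: 0
Result: q0

q0


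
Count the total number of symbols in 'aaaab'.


String: 'aaaab'
Counting characters:
  'a' appears 4 time(s)
  'b' appears 1 time(s)
Total length = 4 + 1 = 5

5


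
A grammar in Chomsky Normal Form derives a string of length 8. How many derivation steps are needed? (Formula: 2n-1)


Chomsky Normal Form derivation:
String length n = 8
Each step either:
  - Splits a nonterminal into two (n-1 such steps)
  - Converts a nonterminal to terminal (n such steps)
Total = (n-1) + n = 2n - 1
= 2(8) - 1
= 16 - 1
= 15

15


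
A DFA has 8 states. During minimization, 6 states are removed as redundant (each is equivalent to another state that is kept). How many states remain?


Original DFA: 8 states
Redundant states removed: 6
Minimized states = original - removed
= 8 - 6
= 2

2


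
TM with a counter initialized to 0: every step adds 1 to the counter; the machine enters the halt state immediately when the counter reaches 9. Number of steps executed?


Counter starts at 0. Counting sequence:
  Step 1: counter = 1
  Step 2: counter = 2
  Step 3: counter = 3
  Step 4: counter = 4
  Step 5: counter = 5
  Step 6: counter = 6
  ...
  Step 9: counter = 9
Counter reached 9 -> halt
Total steps = 9

9


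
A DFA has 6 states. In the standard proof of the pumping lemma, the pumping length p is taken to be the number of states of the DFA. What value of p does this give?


Pumping lemma for regular languages (standard proof):
Take p = |Q|, the number of DFA states.
Any string of length >= |Q| passes through |Q|+1 states while reading its first |Q| symbols,
so by pigeonhole some state repeats, giving the loop that can be pumped.
Here |Q| = 6
Therefore the proof uses p = 6

6


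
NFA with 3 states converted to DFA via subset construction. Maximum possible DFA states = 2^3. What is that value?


NFA has 3 states
Subset construction: each DFA state = subset of NFA states
Maximum subsets = 2^3
2^3 = 8

8


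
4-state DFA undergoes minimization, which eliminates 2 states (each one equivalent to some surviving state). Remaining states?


Original DFA: 4 states
Redundant states removed: 2
Minimized states = original - removed
= 4 - 2
= 2

2


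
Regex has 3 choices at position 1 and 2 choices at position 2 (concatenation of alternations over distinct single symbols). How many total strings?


First group: 3 alternatives
Second group: 2 alternatives
Concatenation: each choice from group 1 pairs with each from group 2
Total = 3 x 2 = 6

6


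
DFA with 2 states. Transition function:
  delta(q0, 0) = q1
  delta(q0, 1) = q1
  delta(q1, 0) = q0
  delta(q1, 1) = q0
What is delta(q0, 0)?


Looking up transition function:
delta(q0, 0) in the table
Row: q0, Column: 0
Result: q1

q1


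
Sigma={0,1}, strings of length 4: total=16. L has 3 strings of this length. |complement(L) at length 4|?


Alphabet: {0,1}
String length: 4
Total strings of length 4 = 2^4 = 16
Strings in L = 3
Complement = total - |L|
= 16 - 3
= 13

13
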